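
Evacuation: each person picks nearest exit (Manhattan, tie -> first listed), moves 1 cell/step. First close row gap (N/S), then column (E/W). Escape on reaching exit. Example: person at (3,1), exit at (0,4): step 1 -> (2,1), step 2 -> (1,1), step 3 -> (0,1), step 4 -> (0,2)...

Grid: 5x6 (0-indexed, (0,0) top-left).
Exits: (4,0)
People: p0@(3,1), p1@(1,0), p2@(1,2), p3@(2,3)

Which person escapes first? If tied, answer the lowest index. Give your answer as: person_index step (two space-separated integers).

Step 1: p0:(3,1)->(4,1) | p1:(1,0)->(2,0) | p2:(1,2)->(2,2) | p3:(2,3)->(3,3)
Step 2: p0:(4,1)->(4,0)->EXIT | p1:(2,0)->(3,0) | p2:(2,2)->(3,2) | p3:(3,3)->(4,3)
Step 3: p0:escaped | p1:(3,0)->(4,0)->EXIT | p2:(3,2)->(4,2) | p3:(4,3)->(4,2)
Step 4: p0:escaped | p1:escaped | p2:(4,2)->(4,1) | p3:(4,2)->(4,1)
Step 5: p0:escaped | p1:escaped | p2:(4,1)->(4,0)->EXIT | p3:(4,1)->(4,0)->EXIT
Exit steps: [2, 3, 5, 5]
First to escape: p0 at step 2

Answer: 0 2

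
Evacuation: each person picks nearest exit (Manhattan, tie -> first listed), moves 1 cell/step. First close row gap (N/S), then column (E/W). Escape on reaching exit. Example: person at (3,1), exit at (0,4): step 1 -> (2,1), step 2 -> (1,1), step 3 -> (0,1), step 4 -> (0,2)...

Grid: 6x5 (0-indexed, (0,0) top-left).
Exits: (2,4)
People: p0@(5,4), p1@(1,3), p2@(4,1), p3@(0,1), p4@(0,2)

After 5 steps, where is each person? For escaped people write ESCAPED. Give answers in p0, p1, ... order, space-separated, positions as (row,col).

Step 1: p0:(5,4)->(4,4) | p1:(1,3)->(2,3) | p2:(4,1)->(3,1) | p3:(0,1)->(1,1) | p4:(0,2)->(1,2)
Step 2: p0:(4,4)->(3,4) | p1:(2,3)->(2,4)->EXIT | p2:(3,1)->(2,1) | p3:(1,1)->(2,1) | p4:(1,2)->(2,2)
Step 3: p0:(3,4)->(2,4)->EXIT | p1:escaped | p2:(2,1)->(2,2) | p3:(2,1)->(2,2) | p4:(2,2)->(2,3)
Step 4: p0:escaped | p1:escaped | p2:(2,2)->(2,3) | p3:(2,2)->(2,3) | p4:(2,3)->(2,4)->EXIT
Step 5: p0:escaped | p1:escaped | p2:(2,3)->(2,4)->EXIT | p3:(2,3)->(2,4)->EXIT | p4:escaped

ESCAPED ESCAPED ESCAPED ESCAPED ESCAPED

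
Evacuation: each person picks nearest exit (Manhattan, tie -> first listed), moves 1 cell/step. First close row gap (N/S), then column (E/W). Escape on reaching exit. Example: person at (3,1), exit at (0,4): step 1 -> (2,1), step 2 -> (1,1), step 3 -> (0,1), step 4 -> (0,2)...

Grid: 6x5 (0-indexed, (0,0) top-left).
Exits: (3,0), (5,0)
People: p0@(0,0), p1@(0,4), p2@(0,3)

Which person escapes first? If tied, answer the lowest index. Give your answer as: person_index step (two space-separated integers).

Step 1: p0:(0,0)->(1,0) | p1:(0,4)->(1,4) | p2:(0,3)->(1,3)
Step 2: p0:(1,0)->(2,0) | p1:(1,4)->(2,4) | p2:(1,3)->(2,3)
Step 3: p0:(2,0)->(3,0)->EXIT | p1:(2,4)->(3,4) | p2:(2,3)->(3,3)
Step 4: p0:escaped | p1:(3,4)->(3,3) | p2:(3,3)->(3,2)
Step 5: p0:escaped | p1:(3,3)->(3,2) | p2:(3,2)->(3,1)
Step 6: p0:escaped | p1:(3,2)->(3,1) | p2:(3,1)->(3,0)->EXIT
Step 7: p0:escaped | p1:(3,1)->(3,0)->EXIT | p2:escaped
Exit steps: [3, 7, 6]
First to escape: p0 at step 3

Answer: 0 3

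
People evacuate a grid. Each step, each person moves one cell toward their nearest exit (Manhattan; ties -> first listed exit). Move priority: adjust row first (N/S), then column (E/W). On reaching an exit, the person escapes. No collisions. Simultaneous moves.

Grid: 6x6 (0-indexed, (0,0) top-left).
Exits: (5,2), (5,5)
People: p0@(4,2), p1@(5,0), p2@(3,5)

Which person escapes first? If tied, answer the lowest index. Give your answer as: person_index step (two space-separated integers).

Answer: 0 1

Derivation:
Step 1: p0:(4,2)->(5,2)->EXIT | p1:(5,0)->(5,1) | p2:(3,5)->(4,5)
Step 2: p0:escaped | p1:(5,1)->(5,2)->EXIT | p2:(4,5)->(5,5)->EXIT
Exit steps: [1, 2, 2]
First to escape: p0 at step 1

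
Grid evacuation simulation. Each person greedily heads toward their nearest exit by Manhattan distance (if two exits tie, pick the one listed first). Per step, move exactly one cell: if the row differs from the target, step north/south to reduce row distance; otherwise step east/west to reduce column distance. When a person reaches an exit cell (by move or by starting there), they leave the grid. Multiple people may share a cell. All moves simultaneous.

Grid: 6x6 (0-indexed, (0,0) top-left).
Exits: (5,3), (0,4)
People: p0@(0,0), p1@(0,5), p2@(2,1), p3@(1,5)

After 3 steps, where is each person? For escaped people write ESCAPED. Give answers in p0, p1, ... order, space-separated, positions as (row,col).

Step 1: p0:(0,0)->(0,1) | p1:(0,5)->(0,4)->EXIT | p2:(2,1)->(3,1) | p3:(1,5)->(0,5)
Step 2: p0:(0,1)->(0,2) | p1:escaped | p2:(3,1)->(4,1) | p3:(0,5)->(0,4)->EXIT
Step 3: p0:(0,2)->(0,3) | p1:escaped | p2:(4,1)->(5,1) | p3:escaped

(0,3) ESCAPED (5,1) ESCAPED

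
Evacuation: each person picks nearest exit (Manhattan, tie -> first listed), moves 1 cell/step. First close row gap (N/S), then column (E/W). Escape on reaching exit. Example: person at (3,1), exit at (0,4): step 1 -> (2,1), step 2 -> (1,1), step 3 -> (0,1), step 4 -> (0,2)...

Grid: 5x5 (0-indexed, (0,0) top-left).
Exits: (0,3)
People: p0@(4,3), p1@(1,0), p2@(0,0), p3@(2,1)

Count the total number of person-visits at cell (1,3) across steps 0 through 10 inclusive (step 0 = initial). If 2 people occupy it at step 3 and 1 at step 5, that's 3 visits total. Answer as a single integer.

Step 0: p0@(4,3) p1@(1,0) p2@(0,0) p3@(2,1) -> at (1,3): 0 [-], cum=0
Step 1: p0@(3,3) p1@(0,0) p2@(0,1) p3@(1,1) -> at (1,3): 0 [-], cum=0
Step 2: p0@(2,3) p1@(0,1) p2@(0,2) p3@(0,1) -> at (1,3): 0 [-], cum=0
Step 3: p0@(1,3) p1@(0,2) p2@ESC p3@(0,2) -> at (1,3): 1 [p0], cum=1
Step 4: p0@ESC p1@ESC p2@ESC p3@ESC -> at (1,3): 0 [-], cum=1
Total visits = 1

Answer: 1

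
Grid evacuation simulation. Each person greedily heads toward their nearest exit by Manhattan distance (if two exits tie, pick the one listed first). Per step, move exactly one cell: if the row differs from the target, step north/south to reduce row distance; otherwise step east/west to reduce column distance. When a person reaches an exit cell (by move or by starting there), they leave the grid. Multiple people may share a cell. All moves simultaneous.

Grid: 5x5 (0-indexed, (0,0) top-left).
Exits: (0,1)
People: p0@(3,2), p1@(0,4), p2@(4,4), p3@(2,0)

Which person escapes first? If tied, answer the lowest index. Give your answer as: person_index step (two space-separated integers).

Answer: 1 3

Derivation:
Step 1: p0:(3,2)->(2,2) | p1:(0,4)->(0,3) | p2:(4,4)->(3,4) | p3:(2,0)->(1,0)
Step 2: p0:(2,2)->(1,2) | p1:(0,3)->(0,2) | p2:(3,4)->(2,4) | p3:(1,0)->(0,0)
Step 3: p0:(1,2)->(0,2) | p1:(0,2)->(0,1)->EXIT | p2:(2,4)->(1,4) | p3:(0,0)->(0,1)->EXIT
Step 4: p0:(0,2)->(0,1)->EXIT | p1:escaped | p2:(1,4)->(0,4) | p3:escaped
Step 5: p0:escaped | p1:escaped | p2:(0,4)->(0,3) | p3:escaped
Step 6: p0:escaped | p1:escaped | p2:(0,3)->(0,2) | p3:escaped
Step 7: p0:escaped | p1:escaped | p2:(0,2)->(0,1)->EXIT | p3:escaped
Exit steps: [4, 3, 7, 3]
First to escape: p1 at step 3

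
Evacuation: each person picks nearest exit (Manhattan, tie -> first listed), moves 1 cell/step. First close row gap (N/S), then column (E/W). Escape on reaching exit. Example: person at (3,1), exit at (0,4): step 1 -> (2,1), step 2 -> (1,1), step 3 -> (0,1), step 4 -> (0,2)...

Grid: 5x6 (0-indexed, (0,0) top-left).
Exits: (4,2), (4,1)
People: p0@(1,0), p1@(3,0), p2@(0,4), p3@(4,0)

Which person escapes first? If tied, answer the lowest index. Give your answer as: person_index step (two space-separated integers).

Answer: 3 1

Derivation:
Step 1: p0:(1,0)->(2,0) | p1:(3,0)->(4,0) | p2:(0,4)->(1,4) | p3:(4,0)->(4,1)->EXIT
Step 2: p0:(2,0)->(3,0) | p1:(4,0)->(4,1)->EXIT | p2:(1,4)->(2,4) | p3:escaped
Step 3: p0:(3,0)->(4,0) | p1:escaped | p2:(2,4)->(3,4) | p3:escaped
Step 4: p0:(4,0)->(4,1)->EXIT | p1:escaped | p2:(3,4)->(4,4) | p3:escaped
Step 5: p0:escaped | p1:escaped | p2:(4,4)->(4,3) | p3:escaped
Step 6: p0:escaped | p1:escaped | p2:(4,3)->(4,2)->EXIT | p3:escaped
Exit steps: [4, 2, 6, 1]
First to escape: p3 at step 1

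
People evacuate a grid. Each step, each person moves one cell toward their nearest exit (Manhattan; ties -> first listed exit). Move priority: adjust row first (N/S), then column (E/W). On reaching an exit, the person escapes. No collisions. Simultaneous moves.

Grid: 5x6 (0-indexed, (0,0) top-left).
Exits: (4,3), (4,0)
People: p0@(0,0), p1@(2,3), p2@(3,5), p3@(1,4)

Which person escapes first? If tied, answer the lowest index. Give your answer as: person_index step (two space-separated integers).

Step 1: p0:(0,0)->(1,0) | p1:(2,3)->(3,3) | p2:(3,5)->(4,5) | p3:(1,4)->(2,4)
Step 2: p0:(1,0)->(2,0) | p1:(3,3)->(4,3)->EXIT | p2:(4,5)->(4,4) | p3:(2,4)->(3,4)
Step 3: p0:(2,0)->(3,0) | p1:escaped | p2:(4,4)->(4,3)->EXIT | p3:(3,4)->(4,4)
Step 4: p0:(3,0)->(4,0)->EXIT | p1:escaped | p2:escaped | p3:(4,4)->(4,3)->EXIT
Exit steps: [4, 2, 3, 4]
First to escape: p1 at step 2

Answer: 1 2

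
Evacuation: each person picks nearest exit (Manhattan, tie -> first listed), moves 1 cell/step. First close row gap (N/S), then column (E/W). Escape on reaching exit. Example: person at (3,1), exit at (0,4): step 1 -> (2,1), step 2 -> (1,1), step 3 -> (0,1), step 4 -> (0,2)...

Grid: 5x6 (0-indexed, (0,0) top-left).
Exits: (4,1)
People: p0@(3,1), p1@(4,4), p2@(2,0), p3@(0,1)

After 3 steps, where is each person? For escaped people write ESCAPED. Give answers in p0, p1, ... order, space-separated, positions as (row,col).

Step 1: p0:(3,1)->(4,1)->EXIT | p1:(4,4)->(4,3) | p2:(2,0)->(3,0) | p3:(0,1)->(1,1)
Step 2: p0:escaped | p1:(4,3)->(4,2) | p2:(3,0)->(4,0) | p3:(1,1)->(2,1)
Step 3: p0:escaped | p1:(4,2)->(4,1)->EXIT | p2:(4,0)->(4,1)->EXIT | p3:(2,1)->(3,1)

ESCAPED ESCAPED ESCAPED (3,1)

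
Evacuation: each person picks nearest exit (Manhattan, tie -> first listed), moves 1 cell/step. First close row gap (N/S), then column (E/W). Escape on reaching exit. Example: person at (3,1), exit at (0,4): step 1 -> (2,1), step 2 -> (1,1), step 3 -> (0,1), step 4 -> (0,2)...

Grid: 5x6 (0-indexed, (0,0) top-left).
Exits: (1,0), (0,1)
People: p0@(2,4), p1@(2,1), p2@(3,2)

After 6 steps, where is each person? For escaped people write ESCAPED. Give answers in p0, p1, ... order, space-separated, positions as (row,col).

Step 1: p0:(2,4)->(1,4) | p1:(2,1)->(1,1) | p2:(3,2)->(2,2)
Step 2: p0:(1,4)->(1,3) | p1:(1,1)->(1,0)->EXIT | p2:(2,2)->(1,2)
Step 3: p0:(1,3)->(1,2) | p1:escaped | p2:(1,2)->(1,1)
Step 4: p0:(1,2)->(1,1) | p1:escaped | p2:(1,1)->(1,0)->EXIT
Step 5: p0:(1,1)->(1,0)->EXIT | p1:escaped | p2:escaped

ESCAPED ESCAPED ESCAPED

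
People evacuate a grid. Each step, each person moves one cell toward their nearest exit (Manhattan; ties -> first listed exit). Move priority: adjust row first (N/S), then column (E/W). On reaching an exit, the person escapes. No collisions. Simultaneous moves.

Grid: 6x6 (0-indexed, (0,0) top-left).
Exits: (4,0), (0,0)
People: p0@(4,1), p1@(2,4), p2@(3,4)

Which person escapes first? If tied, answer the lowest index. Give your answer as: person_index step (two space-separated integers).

Step 1: p0:(4,1)->(4,0)->EXIT | p1:(2,4)->(3,4) | p2:(3,4)->(4,4)
Step 2: p0:escaped | p1:(3,4)->(4,4) | p2:(4,4)->(4,3)
Step 3: p0:escaped | p1:(4,4)->(4,3) | p2:(4,3)->(4,2)
Step 4: p0:escaped | p1:(4,3)->(4,2) | p2:(4,2)->(4,1)
Step 5: p0:escaped | p1:(4,2)->(4,1) | p2:(4,1)->(4,0)->EXIT
Step 6: p0:escaped | p1:(4,1)->(4,0)->EXIT | p2:escaped
Exit steps: [1, 6, 5]
First to escape: p0 at step 1

Answer: 0 1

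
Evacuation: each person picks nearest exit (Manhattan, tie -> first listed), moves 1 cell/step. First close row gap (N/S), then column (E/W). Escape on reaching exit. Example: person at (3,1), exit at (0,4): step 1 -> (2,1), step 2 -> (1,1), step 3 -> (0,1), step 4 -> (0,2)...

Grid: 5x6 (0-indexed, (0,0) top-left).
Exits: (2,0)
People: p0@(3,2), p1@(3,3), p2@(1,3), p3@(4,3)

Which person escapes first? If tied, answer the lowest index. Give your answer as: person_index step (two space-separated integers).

Step 1: p0:(3,2)->(2,2) | p1:(3,3)->(2,3) | p2:(1,3)->(2,3) | p3:(4,3)->(3,3)
Step 2: p0:(2,2)->(2,1) | p1:(2,3)->(2,2) | p2:(2,3)->(2,2) | p3:(3,3)->(2,3)
Step 3: p0:(2,1)->(2,0)->EXIT | p1:(2,2)->(2,1) | p2:(2,2)->(2,1) | p3:(2,3)->(2,2)
Step 4: p0:escaped | p1:(2,1)->(2,0)->EXIT | p2:(2,1)->(2,0)->EXIT | p3:(2,2)->(2,1)
Step 5: p0:escaped | p1:escaped | p2:escaped | p3:(2,1)->(2,0)->EXIT
Exit steps: [3, 4, 4, 5]
First to escape: p0 at step 3

Answer: 0 3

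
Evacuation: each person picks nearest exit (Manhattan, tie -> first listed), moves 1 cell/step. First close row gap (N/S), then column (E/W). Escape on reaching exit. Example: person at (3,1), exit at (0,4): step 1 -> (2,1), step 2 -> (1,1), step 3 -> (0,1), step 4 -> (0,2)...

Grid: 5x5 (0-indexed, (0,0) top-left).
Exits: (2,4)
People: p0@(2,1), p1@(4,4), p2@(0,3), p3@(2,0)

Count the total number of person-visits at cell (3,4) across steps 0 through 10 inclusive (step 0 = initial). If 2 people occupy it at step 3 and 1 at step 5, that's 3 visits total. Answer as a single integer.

Step 0: p0@(2,1) p1@(4,4) p2@(0,3) p3@(2,0) -> at (3,4): 0 [-], cum=0
Step 1: p0@(2,2) p1@(3,4) p2@(1,3) p3@(2,1) -> at (3,4): 1 [p1], cum=1
Step 2: p0@(2,3) p1@ESC p2@(2,3) p3@(2,2) -> at (3,4): 0 [-], cum=1
Step 3: p0@ESC p1@ESC p2@ESC p3@(2,3) -> at (3,4): 0 [-], cum=1
Step 4: p0@ESC p1@ESC p2@ESC p3@ESC -> at (3,4): 0 [-], cum=1
Total visits = 1

Answer: 1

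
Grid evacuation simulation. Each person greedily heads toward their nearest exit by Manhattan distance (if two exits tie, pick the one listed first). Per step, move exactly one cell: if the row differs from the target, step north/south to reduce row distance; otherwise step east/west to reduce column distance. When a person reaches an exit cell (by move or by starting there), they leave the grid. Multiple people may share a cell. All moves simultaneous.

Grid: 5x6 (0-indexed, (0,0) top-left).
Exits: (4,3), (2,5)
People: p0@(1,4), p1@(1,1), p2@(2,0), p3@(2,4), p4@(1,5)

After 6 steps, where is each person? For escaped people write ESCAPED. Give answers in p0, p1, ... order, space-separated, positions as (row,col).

Step 1: p0:(1,4)->(2,4) | p1:(1,1)->(2,1) | p2:(2,0)->(3,0) | p3:(2,4)->(2,5)->EXIT | p4:(1,5)->(2,5)->EXIT
Step 2: p0:(2,4)->(2,5)->EXIT | p1:(2,1)->(3,1) | p2:(3,0)->(4,0) | p3:escaped | p4:escaped
Step 3: p0:escaped | p1:(3,1)->(4,1) | p2:(4,0)->(4,1) | p3:escaped | p4:escaped
Step 4: p0:escaped | p1:(4,1)->(4,2) | p2:(4,1)->(4,2) | p3:escaped | p4:escaped
Step 5: p0:escaped | p1:(4,2)->(4,3)->EXIT | p2:(4,2)->(4,3)->EXIT | p3:escaped | p4:escaped

ESCAPED ESCAPED ESCAPED ESCAPED ESCAPED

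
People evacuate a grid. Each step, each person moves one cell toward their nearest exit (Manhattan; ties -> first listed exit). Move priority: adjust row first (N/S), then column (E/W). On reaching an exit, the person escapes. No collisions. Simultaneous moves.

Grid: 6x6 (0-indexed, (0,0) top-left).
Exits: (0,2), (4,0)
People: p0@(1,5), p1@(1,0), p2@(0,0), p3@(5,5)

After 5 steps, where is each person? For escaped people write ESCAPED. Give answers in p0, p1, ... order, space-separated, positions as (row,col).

Step 1: p0:(1,5)->(0,5) | p1:(1,0)->(0,0) | p2:(0,0)->(0,1) | p3:(5,5)->(4,5)
Step 2: p0:(0,5)->(0,4) | p1:(0,0)->(0,1) | p2:(0,1)->(0,2)->EXIT | p3:(4,5)->(4,4)
Step 3: p0:(0,4)->(0,3) | p1:(0,1)->(0,2)->EXIT | p2:escaped | p3:(4,4)->(4,3)
Step 4: p0:(0,3)->(0,2)->EXIT | p1:escaped | p2:escaped | p3:(4,3)->(4,2)
Step 5: p0:escaped | p1:escaped | p2:escaped | p3:(4,2)->(4,1)

ESCAPED ESCAPED ESCAPED (4,1)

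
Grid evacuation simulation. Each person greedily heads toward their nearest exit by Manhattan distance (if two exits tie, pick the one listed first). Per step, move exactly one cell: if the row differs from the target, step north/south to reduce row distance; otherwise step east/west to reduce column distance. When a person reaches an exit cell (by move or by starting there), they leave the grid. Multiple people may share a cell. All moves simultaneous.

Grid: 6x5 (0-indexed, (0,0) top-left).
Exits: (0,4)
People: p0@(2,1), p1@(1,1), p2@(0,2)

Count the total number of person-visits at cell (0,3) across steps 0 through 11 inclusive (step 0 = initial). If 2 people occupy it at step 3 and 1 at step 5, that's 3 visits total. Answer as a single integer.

Step 0: p0@(2,1) p1@(1,1) p2@(0,2) -> at (0,3): 0 [-], cum=0
Step 1: p0@(1,1) p1@(0,1) p2@(0,3) -> at (0,3): 1 [p2], cum=1
Step 2: p0@(0,1) p1@(0,2) p2@ESC -> at (0,3): 0 [-], cum=1
Step 3: p0@(0,2) p1@(0,3) p2@ESC -> at (0,3): 1 [p1], cum=2
Step 4: p0@(0,3) p1@ESC p2@ESC -> at (0,3): 1 [p0], cum=3
Step 5: p0@ESC p1@ESC p2@ESC -> at (0,3): 0 [-], cum=3
Total visits = 3

Answer: 3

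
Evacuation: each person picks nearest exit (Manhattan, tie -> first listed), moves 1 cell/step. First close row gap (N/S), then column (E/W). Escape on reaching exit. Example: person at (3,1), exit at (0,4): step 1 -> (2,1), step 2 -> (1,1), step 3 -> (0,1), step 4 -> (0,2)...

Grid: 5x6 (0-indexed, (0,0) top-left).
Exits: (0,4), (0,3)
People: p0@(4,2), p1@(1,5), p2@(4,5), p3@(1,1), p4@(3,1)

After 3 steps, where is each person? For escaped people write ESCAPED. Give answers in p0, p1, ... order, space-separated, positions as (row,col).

Step 1: p0:(4,2)->(3,2) | p1:(1,5)->(0,5) | p2:(4,5)->(3,5) | p3:(1,1)->(0,1) | p4:(3,1)->(2,1)
Step 2: p0:(3,2)->(2,2) | p1:(0,5)->(0,4)->EXIT | p2:(3,5)->(2,5) | p3:(0,1)->(0,2) | p4:(2,1)->(1,1)
Step 3: p0:(2,2)->(1,2) | p1:escaped | p2:(2,5)->(1,5) | p3:(0,2)->(0,3)->EXIT | p4:(1,1)->(0,1)

(1,2) ESCAPED (1,5) ESCAPED (0,1)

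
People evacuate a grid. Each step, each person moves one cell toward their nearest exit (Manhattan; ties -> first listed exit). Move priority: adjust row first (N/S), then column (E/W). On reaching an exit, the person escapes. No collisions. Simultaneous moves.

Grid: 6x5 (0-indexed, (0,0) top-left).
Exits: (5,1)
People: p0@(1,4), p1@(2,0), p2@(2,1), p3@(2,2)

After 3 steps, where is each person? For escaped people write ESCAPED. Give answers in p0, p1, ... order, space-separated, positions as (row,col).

Step 1: p0:(1,4)->(2,4) | p1:(2,0)->(3,0) | p2:(2,1)->(3,1) | p3:(2,2)->(3,2)
Step 2: p0:(2,4)->(3,4) | p1:(3,0)->(4,0) | p2:(3,1)->(4,1) | p3:(3,2)->(4,2)
Step 3: p0:(3,4)->(4,4) | p1:(4,0)->(5,0) | p2:(4,1)->(5,1)->EXIT | p3:(4,2)->(5,2)

(4,4) (5,0) ESCAPED (5,2)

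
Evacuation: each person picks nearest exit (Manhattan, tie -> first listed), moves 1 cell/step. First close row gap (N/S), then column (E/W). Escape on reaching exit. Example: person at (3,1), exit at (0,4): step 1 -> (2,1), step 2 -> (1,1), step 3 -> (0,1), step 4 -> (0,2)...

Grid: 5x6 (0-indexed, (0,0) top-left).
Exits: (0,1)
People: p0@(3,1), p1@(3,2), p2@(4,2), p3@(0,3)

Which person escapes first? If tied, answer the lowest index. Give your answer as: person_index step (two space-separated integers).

Step 1: p0:(3,1)->(2,1) | p1:(3,2)->(2,2) | p2:(4,2)->(3,2) | p3:(0,3)->(0,2)
Step 2: p0:(2,1)->(1,1) | p1:(2,2)->(1,2) | p2:(3,2)->(2,2) | p3:(0,2)->(0,1)->EXIT
Step 3: p0:(1,1)->(0,1)->EXIT | p1:(1,2)->(0,2) | p2:(2,2)->(1,2) | p3:escaped
Step 4: p0:escaped | p1:(0,2)->(0,1)->EXIT | p2:(1,2)->(0,2) | p3:escaped
Step 5: p0:escaped | p1:escaped | p2:(0,2)->(0,1)->EXIT | p3:escaped
Exit steps: [3, 4, 5, 2]
First to escape: p3 at step 2

Answer: 3 2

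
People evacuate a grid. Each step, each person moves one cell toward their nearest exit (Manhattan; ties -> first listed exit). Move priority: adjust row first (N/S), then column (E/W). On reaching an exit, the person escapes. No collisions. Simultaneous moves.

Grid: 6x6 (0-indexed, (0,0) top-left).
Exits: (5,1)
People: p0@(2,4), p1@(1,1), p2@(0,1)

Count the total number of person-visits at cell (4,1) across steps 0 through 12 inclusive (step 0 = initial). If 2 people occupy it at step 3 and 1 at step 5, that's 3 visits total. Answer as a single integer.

Answer: 2

Derivation:
Step 0: p0@(2,4) p1@(1,1) p2@(0,1) -> at (4,1): 0 [-], cum=0
Step 1: p0@(3,4) p1@(2,1) p2@(1,1) -> at (4,1): 0 [-], cum=0
Step 2: p0@(4,4) p1@(3,1) p2@(2,1) -> at (4,1): 0 [-], cum=0
Step 3: p0@(5,4) p1@(4,1) p2@(3,1) -> at (4,1): 1 [p1], cum=1
Step 4: p0@(5,3) p1@ESC p2@(4,1) -> at (4,1): 1 [p2], cum=2
Step 5: p0@(5,2) p1@ESC p2@ESC -> at (4,1): 0 [-], cum=2
Step 6: p0@ESC p1@ESC p2@ESC -> at (4,1): 0 [-], cum=2
Total visits = 2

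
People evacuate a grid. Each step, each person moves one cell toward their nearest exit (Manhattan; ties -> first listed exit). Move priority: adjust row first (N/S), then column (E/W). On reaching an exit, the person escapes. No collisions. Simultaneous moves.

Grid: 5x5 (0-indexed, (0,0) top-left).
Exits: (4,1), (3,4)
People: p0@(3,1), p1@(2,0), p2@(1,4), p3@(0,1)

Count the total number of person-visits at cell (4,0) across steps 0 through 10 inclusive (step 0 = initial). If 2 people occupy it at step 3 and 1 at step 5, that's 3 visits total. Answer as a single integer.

Answer: 1

Derivation:
Step 0: p0@(3,1) p1@(2,0) p2@(1,4) p3@(0,1) -> at (4,0): 0 [-], cum=0
Step 1: p0@ESC p1@(3,0) p2@(2,4) p3@(1,1) -> at (4,0): 0 [-], cum=0
Step 2: p0@ESC p1@(4,0) p2@ESC p3@(2,1) -> at (4,0): 1 [p1], cum=1
Step 3: p0@ESC p1@ESC p2@ESC p3@(3,1) -> at (4,0): 0 [-], cum=1
Step 4: p0@ESC p1@ESC p2@ESC p3@ESC -> at (4,0): 0 [-], cum=1
Total visits = 1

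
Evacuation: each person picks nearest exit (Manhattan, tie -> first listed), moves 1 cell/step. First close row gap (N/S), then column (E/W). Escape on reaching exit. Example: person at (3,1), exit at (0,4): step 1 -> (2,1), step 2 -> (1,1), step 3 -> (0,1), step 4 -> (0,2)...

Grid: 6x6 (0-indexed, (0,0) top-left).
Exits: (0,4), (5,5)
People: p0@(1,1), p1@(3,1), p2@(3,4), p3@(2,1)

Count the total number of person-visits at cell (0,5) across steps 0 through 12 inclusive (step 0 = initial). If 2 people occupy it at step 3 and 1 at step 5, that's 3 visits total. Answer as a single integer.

Step 0: p0@(1,1) p1@(3,1) p2@(3,4) p3@(2,1) -> at (0,5): 0 [-], cum=0
Step 1: p0@(0,1) p1@(2,1) p2@(2,4) p3@(1,1) -> at (0,5): 0 [-], cum=0
Step 2: p0@(0,2) p1@(1,1) p2@(1,4) p3@(0,1) -> at (0,5): 0 [-], cum=0
Step 3: p0@(0,3) p1@(0,1) p2@ESC p3@(0,2) -> at (0,5): 0 [-], cum=0
Step 4: p0@ESC p1@(0,2) p2@ESC p3@(0,3) -> at (0,5): 0 [-], cum=0
Step 5: p0@ESC p1@(0,3) p2@ESC p3@ESC -> at (0,5): 0 [-], cum=0
Step 6: p0@ESC p1@ESC p2@ESC p3@ESC -> at (0,5): 0 [-], cum=0
Total visits = 0

Answer: 0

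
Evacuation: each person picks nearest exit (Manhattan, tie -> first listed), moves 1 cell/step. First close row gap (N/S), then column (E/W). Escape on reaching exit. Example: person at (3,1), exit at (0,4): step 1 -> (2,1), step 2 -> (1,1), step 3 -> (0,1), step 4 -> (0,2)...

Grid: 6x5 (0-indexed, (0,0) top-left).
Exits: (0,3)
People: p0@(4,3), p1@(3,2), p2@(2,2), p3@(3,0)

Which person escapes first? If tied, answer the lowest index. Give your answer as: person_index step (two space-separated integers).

Answer: 2 3

Derivation:
Step 1: p0:(4,3)->(3,3) | p1:(3,2)->(2,2) | p2:(2,2)->(1,2) | p3:(3,0)->(2,0)
Step 2: p0:(3,3)->(2,3) | p1:(2,2)->(1,2) | p2:(1,2)->(0,2) | p3:(2,0)->(1,0)
Step 3: p0:(2,3)->(1,3) | p1:(1,2)->(0,2) | p2:(0,2)->(0,3)->EXIT | p3:(1,0)->(0,0)
Step 4: p0:(1,3)->(0,3)->EXIT | p1:(0,2)->(0,3)->EXIT | p2:escaped | p3:(0,0)->(0,1)
Step 5: p0:escaped | p1:escaped | p2:escaped | p3:(0,1)->(0,2)
Step 6: p0:escaped | p1:escaped | p2:escaped | p3:(0,2)->(0,3)->EXIT
Exit steps: [4, 4, 3, 6]
First to escape: p2 at step 3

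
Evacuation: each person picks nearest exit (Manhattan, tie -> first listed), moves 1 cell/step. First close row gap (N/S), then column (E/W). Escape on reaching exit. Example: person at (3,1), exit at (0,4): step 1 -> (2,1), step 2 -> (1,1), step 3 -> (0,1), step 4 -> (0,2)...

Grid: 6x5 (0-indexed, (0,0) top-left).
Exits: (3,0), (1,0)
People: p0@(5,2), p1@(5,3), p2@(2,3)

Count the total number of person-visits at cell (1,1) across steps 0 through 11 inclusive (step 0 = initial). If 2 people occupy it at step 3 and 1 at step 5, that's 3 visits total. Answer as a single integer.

Answer: 0

Derivation:
Step 0: p0@(5,2) p1@(5,3) p2@(2,3) -> at (1,1): 0 [-], cum=0
Step 1: p0@(4,2) p1@(4,3) p2@(3,3) -> at (1,1): 0 [-], cum=0
Step 2: p0@(3,2) p1@(3,3) p2@(3,2) -> at (1,1): 0 [-], cum=0
Step 3: p0@(3,1) p1@(3,2) p2@(3,1) -> at (1,1): 0 [-], cum=0
Step 4: p0@ESC p1@(3,1) p2@ESC -> at (1,1): 0 [-], cum=0
Step 5: p0@ESC p1@ESC p2@ESC -> at (1,1): 0 [-], cum=0
Total visits = 0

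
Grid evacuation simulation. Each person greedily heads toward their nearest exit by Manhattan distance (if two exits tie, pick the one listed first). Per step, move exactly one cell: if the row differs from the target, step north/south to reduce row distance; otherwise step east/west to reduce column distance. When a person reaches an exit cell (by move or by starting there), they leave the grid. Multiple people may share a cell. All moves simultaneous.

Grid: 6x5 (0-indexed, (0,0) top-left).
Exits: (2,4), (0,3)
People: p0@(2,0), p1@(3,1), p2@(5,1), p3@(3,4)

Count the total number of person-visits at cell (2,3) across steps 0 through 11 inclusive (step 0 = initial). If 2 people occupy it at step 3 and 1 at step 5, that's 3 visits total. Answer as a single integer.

Step 0: p0@(2,0) p1@(3,1) p2@(5,1) p3@(3,4) -> at (2,3): 0 [-], cum=0
Step 1: p0@(2,1) p1@(2,1) p2@(4,1) p3@ESC -> at (2,3): 0 [-], cum=0
Step 2: p0@(2,2) p1@(2,2) p2@(3,1) p3@ESC -> at (2,3): 0 [-], cum=0
Step 3: p0@(2,3) p1@(2,3) p2@(2,1) p3@ESC -> at (2,3): 2 [p0,p1], cum=2
Step 4: p0@ESC p1@ESC p2@(2,2) p3@ESC -> at (2,3): 0 [-], cum=2
Step 5: p0@ESC p1@ESC p2@(2,3) p3@ESC -> at (2,3): 1 [p2], cum=3
Step 6: p0@ESC p1@ESC p2@ESC p3@ESC -> at (2,3): 0 [-], cum=3
Total visits = 3

Answer: 3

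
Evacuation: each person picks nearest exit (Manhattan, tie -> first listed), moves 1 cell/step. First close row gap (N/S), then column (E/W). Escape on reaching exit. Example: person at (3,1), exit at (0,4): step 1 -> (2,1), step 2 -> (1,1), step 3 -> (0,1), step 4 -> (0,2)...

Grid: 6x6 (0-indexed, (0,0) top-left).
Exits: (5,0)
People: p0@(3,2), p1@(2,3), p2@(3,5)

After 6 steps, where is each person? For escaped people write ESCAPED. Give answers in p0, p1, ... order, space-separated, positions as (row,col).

Step 1: p0:(3,2)->(4,2) | p1:(2,3)->(3,3) | p2:(3,5)->(4,5)
Step 2: p0:(4,2)->(5,2) | p1:(3,3)->(4,3) | p2:(4,5)->(5,5)
Step 3: p0:(5,2)->(5,1) | p1:(4,3)->(5,3) | p2:(5,5)->(5,4)
Step 4: p0:(5,1)->(5,0)->EXIT | p1:(5,3)->(5,2) | p2:(5,4)->(5,3)
Step 5: p0:escaped | p1:(5,2)->(5,1) | p2:(5,3)->(5,2)
Step 6: p0:escaped | p1:(5,1)->(5,0)->EXIT | p2:(5,2)->(5,1)

ESCAPED ESCAPED (5,1)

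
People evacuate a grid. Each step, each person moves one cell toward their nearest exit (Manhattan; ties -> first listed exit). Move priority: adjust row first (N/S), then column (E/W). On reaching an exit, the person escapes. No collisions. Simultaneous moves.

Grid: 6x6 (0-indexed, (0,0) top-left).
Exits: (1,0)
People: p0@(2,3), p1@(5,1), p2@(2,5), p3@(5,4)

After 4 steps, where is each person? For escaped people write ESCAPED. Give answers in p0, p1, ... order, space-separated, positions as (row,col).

Step 1: p0:(2,3)->(1,3) | p1:(5,1)->(4,1) | p2:(2,5)->(1,5) | p3:(5,4)->(4,4)
Step 2: p0:(1,3)->(1,2) | p1:(4,1)->(3,1) | p2:(1,5)->(1,4) | p3:(4,4)->(3,4)
Step 3: p0:(1,2)->(1,1) | p1:(3,1)->(2,1) | p2:(1,4)->(1,3) | p3:(3,4)->(2,4)
Step 4: p0:(1,1)->(1,0)->EXIT | p1:(2,1)->(1,1) | p2:(1,3)->(1,2) | p3:(2,4)->(1,4)

ESCAPED (1,1) (1,2) (1,4)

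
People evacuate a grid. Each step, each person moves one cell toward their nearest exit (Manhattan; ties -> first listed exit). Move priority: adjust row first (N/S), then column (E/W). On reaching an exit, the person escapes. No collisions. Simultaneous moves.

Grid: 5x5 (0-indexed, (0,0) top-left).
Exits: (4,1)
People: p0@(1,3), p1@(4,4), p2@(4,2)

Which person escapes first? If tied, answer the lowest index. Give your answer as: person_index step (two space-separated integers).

Step 1: p0:(1,3)->(2,3) | p1:(4,4)->(4,3) | p2:(4,2)->(4,1)->EXIT
Step 2: p0:(2,3)->(3,3) | p1:(4,3)->(4,2) | p2:escaped
Step 3: p0:(3,3)->(4,3) | p1:(4,2)->(4,1)->EXIT | p2:escaped
Step 4: p0:(4,3)->(4,2) | p1:escaped | p2:escaped
Step 5: p0:(4,2)->(4,1)->EXIT | p1:escaped | p2:escaped
Exit steps: [5, 3, 1]
First to escape: p2 at step 1

Answer: 2 1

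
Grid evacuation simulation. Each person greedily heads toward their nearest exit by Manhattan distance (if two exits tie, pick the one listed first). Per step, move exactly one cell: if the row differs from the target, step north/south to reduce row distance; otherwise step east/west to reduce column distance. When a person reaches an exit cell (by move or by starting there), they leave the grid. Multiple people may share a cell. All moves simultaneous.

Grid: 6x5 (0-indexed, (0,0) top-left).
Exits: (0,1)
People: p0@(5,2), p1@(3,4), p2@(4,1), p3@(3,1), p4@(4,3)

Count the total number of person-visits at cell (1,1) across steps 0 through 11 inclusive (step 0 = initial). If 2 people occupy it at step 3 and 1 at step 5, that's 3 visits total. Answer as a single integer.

Answer: 2

Derivation:
Step 0: p0@(5,2) p1@(3,4) p2@(4,1) p3@(3,1) p4@(4,3) -> at (1,1): 0 [-], cum=0
Step 1: p0@(4,2) p1@(2,4) p2@(3,1) p3@(2,1) p4@(3,3) -> at (1,1): 0 [-], cum=0
Step 2: p0@(3,2) p1@(1,4) p2@(2,1) p3@(1,1) p4@(2,3) -> at (1,1): 1 [p3], cum=1
Step 3: p0@(2,2) p1@(0,4) p2@(1,1) p3@ESC p4@(1,3) -> at (1,1): 1 [p2], cum=2
Step 4: p0@(1,2) p1@(0,3) p2@ESC p3@ESC p4@(0,3) -> at (1,1): 0 [-], cum=2
Step 5: p0@(0,2) p1@(0,2) p2@ESC p3@ESC p4@(0,2) -> at (1,1): 0 [-], cum=2
Step 6: p0@ESC p1@ESC p2@ESC p3@ESC p4@ESC -> at (1,1): 0 [-], cum=2
Total visits = 2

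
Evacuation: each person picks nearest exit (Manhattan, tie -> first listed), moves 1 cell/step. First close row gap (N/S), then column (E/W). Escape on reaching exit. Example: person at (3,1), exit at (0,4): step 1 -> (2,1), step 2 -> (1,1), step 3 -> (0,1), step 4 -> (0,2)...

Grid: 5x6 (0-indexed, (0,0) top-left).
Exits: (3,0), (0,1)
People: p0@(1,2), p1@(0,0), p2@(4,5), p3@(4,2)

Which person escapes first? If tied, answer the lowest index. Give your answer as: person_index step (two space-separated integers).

Answer: 1 1

Derivation:
Step 1: p0:(1,2)->(0,2) | p1:(0,0)->(0,1)->EXIT | p2:(4,5)->(3,5) | p3:(4,2)->(3,2)
Step 2: p0:(0,2)->(0,1)->EXIT | p1:escaped | p2:(3,5)->(3,4) | p3:(3,2)->(3,1)
Step 3: p0:escaped | p1:escaped | p2:(3,4)->(3,3) | p3:(3,1)->(3,0)->EXIT
Step 4: p0:escaped | p1:escaped | p2:(3,3)->(3,2) | p3:escaped
Step 5: p0:escaped | p1:escaped | p2:(3,2)->(3,1) | p3:escaped
Step 6: p0:escaped | p1:escaped | p2:(3,1)->(3,0)->EXIT | p3:escaped
Exit steps: [2, 1, 6, 3]
First to escape: p1 at step 1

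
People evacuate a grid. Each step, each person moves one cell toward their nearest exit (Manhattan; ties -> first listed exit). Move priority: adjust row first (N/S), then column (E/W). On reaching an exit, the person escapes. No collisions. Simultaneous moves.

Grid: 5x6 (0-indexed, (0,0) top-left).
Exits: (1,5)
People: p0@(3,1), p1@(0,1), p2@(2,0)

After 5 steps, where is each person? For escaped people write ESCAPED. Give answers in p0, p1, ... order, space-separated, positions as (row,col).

Step 1: p0:(3,1)->(2,1) | p1:(0,1)->(1,1) | p2:(2,0)->(1,0)
Step 2: p0:(2,1)->(1,1) | p1:(1,1)->(1,2) | p2:(1,0)->(1,1)
Step 3: p0:(1,1)->(1,2) | p1:(1,2)->(1,3) | p2:(1,1)->(1,2)
Step 4: p0:(1,2)->(1,3) | p1:(1,3)->(1,4) | p2:(1,2)->(1,3)
Step 5: p0:(1,3)->(1,4) | p1:(1,4)->(1,5)->EXIT | p2:(1,3)->(1,4)

(1,4) ESCAPED (1,4)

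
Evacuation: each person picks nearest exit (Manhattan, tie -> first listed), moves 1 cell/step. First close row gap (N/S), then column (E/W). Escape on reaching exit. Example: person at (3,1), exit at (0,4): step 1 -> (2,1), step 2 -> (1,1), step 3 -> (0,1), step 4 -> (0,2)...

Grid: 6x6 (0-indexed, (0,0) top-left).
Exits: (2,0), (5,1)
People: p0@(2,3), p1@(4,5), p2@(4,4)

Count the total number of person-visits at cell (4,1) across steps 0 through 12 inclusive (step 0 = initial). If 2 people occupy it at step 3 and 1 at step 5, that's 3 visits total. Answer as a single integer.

Answer: 0

Derivation:
Step 0: p0@(2,3) p1@(4,5) p2@(4,4) -> at (4,1): 0 [-], cum=0
Step 1: p0@(2,2) p1@(5,5) p2@(5,4) -> at (4,1): 0 [-], cum=0
Step 2: p0@(2,1) p1@(5,4) p2@(5,3) -> at (4,1): 0 [-], cum=0
Step 3: p0@ESC p1@(5,3) p2@(5,2) -> at (4,1): 0 [-], cum=0
Step 4: p0@ESC p1@(5,2) p2@ESC -> at (4,1): 0 [-], cum=0
Step 5: p0@ESC p1@ESC p2@ESC -> at (4,1): 0 [-], cum=0
Total visits = 0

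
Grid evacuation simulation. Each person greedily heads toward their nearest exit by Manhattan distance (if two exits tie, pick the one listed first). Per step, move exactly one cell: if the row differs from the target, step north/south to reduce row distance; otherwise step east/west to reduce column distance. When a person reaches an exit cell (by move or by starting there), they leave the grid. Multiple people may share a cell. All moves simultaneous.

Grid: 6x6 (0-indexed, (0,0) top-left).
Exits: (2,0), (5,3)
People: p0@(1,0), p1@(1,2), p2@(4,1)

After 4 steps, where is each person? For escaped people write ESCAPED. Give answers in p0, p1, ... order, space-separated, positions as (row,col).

Step 1: p0:(1,0)->(2,0)->EXIT | p1:(1,2)->(2,2) | p2:(4,1)->(3,1)
Step 2: p0:escaped | p1:(2,2)->(2,1) | p2:(3,1)->(2,1)
Step 3: p0:escaped | p1:(2,1)->(2,0)->EXIT | p2:(2,1)->(2,0)->EXIT

ESCAPED ESCAPED ESCAPED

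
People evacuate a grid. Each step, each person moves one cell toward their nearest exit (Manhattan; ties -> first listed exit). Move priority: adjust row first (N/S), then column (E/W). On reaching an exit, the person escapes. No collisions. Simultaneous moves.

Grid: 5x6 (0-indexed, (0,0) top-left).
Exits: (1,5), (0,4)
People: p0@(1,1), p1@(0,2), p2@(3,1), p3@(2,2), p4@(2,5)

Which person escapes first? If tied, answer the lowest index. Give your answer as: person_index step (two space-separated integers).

Answer: 4 1

Derivation:
Step 1: p0:(1,1)->(1,2) | p1:(0,2)->(0,3) | p2:(3,1)->(2,1) | p3:(2,2)->(1,2) | p4:(2,5)->(1,5)->EXIT
Step 2: p0:(1,2)->(1,3) | p1:(0,3)->(0,4)->EXIT | p2:(2,1)->(1,1) | p3:(1,2)->(1,3) | p4:escaped
Step 3: p0:(1,3)->(1,4) | p1:escaped | p2:(1,1)->(1,2) | p3:(1,3)->(1,4) | p4:escaped
Step 4: p0:(1,4)->(1,5)->EXIT | p1:escaped | p2:(1,2)->(1,3) | p3:(1,4)->(1,5)->EXIT | p4:escaped
Step 5: p0:escaped | p1:escaped | p2:(1,3)->(1,4) | p3:escaped | p4:escaped
Step 6: p0:escaped | p1:escaped | p2:(1,4)->(1,5)->EXIT | p3:escaped | p4:escaped
Exit steps: [4, 2, 6, 4, 1]
First to escape: p4 at step 1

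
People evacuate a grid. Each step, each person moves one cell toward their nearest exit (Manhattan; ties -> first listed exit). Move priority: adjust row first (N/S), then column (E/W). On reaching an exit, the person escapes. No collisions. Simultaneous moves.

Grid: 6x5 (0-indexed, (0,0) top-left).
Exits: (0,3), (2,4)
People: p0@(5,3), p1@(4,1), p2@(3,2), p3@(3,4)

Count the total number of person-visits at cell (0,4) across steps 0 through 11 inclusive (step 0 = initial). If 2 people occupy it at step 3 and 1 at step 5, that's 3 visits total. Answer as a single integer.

Answer: 0

Derivation:
Step 0: p0@(5,3) p1@(4,1) p2@(3,2) p3@(3,4) -> at (0,4): 0 [-], cum=0
Step 1: p0@(4,3) p1@(3,1) p2@(2,2) p3@ESC -> at (0,4): 0 [-], cum=0
Step 2: p0@(3,3) p1@(2,1) p2@(2,3) p3@ESC -> at (0,4): 0 [-], cum=0
Step 3: p0@(2,3) p1@(2,2) p2@ESC p3@ESC -> at (0,4): 0 [-], cum=0
Step 4: p0@ESC p1@(2,3) p2@ESC p3@ESC -> at (0,4): 0 [-], cum=0
Step 5: p0@ESC p1@ESC p2@ESC p3@ESC -> at (0,4): 0 [-], cum=0
Total visits = 0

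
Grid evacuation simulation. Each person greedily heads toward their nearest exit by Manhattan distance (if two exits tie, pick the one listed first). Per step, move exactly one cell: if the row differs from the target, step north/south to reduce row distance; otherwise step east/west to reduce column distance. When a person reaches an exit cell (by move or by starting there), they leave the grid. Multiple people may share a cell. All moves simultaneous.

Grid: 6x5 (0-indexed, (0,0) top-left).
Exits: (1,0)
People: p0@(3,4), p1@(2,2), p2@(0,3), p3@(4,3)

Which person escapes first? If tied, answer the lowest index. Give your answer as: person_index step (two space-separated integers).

Step 1: p0:(3,4)->(2,4) | p1:(2,2)->(1,2) | p2:(0,3)->(1,3) | p3:(4,3)->(3,3)
Step 2: p0:(2,4)->(1,4) | p1:(1,2)->(1,1) | p2:(1,3)->(1,2) | p3:(3,3)->(2,3)
Step 3: p0:(1,4)->(1,3) | p1:(1,1)->(1,0)->EXIT | p2:(1,2)->(1,1) | p3:(2,3)->(1,3)
Step 4: p0:(1,3)->(1,2) | p1:escaped | p2:(1,1)->(1,0)->EXIT | p3:(1,3)->(1,2)
Step 5: p0:(1,2)->(1,1) | p1:escaped | p2:escaped | p3:(1,2)->(1,1)
Step 6: p0:(1,1)->(1,0)->EXIT | p1:escaped | p2:escaped | p3:(1,1)->(1,0)->EXIT
Exit steps: [6, 3, 4, 6]
First to escape: p1 at step 3

Answer: 1 3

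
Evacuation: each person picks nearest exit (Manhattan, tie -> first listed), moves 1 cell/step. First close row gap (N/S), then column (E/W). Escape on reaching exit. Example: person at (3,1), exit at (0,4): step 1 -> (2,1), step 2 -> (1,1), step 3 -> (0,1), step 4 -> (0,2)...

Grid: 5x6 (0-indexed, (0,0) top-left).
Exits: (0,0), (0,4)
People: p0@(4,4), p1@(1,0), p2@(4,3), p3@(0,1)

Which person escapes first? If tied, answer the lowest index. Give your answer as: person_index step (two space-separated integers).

Answer: 1 1

Derivation:
Step 1: p0:(4,4)->(3,4) | p1:(1,0)->(0,0)->EXIT | p2:(4,3)->(3,3) | p3:(0,1)->(0,0)->EXIT
Step 2: p0:(3,4)->(2,4) | p1:escaped | p2:(3,3)->(2,3) | p3:escaped
Step 3: p0:(2,4)->(1,4) | p1:escaped | p2:(2,3)->(1,3) | p3:escaped
Step 4: p0:(1,4)->(0,4)->EXIT | p1:escaped | p2:(1,3)->(0,3) | p3:escaped
Step 5: p0:escaped | p1:escaped | p2:(0,3)->(0,4)->EXIT | p3:escaped
Exit steps: [4, 1, 5, 1]
First to escape: p1 at step 1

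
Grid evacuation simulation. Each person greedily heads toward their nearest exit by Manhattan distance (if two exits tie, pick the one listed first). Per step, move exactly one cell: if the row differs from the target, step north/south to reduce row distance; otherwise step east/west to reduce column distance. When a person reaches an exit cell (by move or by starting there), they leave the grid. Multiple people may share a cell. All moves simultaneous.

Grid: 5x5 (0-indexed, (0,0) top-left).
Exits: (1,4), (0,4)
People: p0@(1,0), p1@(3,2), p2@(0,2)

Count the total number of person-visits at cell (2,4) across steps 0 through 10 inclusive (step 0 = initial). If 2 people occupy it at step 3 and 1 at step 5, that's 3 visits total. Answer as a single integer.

Step 0: p0@(1,0) p1@(3,2) p2@(0,2) -> at (2,4): 0 [-], cum=0
Step 1: p0@(1,1) p1@(2,2) p2@(0,3) -> at (2,4): 0 [-], cum=0
Step 2: p0@(1,2) p1@(1,2) p2@ESC -> at (2,4): 0 [-], cum=0
Step 3: p0@(1,3) p1@(1,3) p2@ESC -> at (2,4): 0 [-], cum=0
Step 4: p0@ESC p1@ESC p2@ESC -> at (2,4): 0 [-], cum=0
Total visits = 0

Answer: 0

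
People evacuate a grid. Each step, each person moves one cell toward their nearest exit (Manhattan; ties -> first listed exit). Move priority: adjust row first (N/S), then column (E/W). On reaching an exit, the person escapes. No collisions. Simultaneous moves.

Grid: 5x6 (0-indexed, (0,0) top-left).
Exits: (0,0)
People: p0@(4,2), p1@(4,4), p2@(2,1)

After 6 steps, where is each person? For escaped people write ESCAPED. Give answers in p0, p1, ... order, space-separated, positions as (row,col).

Step 1: p0:(4,2)->(3,2) | p1:(4,4)->(3,4) | p2:(2,1)->(1,1)
Step 2: p0:(3,2)->(2,2) | p1:(3,4)->(2,4) | p2:(1,1)->(0,1)
Step 3: p0:(2,2)->(1,2) | p1:(2,4)->(1,4) | p2:(0,1)->(0,0)->EXIT
Step 4: p0:(1,2)->(0,2) | p1:(1,4)->(0,4) | p2:escaped
Step 5: p0:(0,2)->(0,1) | p1:(0,4)->(0,3) | p2:escaped
Step 6: p0:(0,1)->(0,0)->EXIT | p1:(0,3)->(0,2) | p2:escaped

ESCAPED (0,2) ESCAPED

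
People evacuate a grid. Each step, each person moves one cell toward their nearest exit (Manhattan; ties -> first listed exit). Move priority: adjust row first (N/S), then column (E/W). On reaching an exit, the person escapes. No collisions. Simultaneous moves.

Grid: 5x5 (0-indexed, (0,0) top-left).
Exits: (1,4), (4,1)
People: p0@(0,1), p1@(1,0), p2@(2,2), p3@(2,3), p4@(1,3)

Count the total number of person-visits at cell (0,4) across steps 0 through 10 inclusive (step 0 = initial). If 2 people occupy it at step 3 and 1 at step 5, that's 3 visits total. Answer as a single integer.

Step 0: p0@(0,1) p1@(1,0) p2@(2,2) p3@(2,3) p4@(1,3) -> at (0,4): 0 [-], cum=0
Step 1: p0@(1,1) p1@(1,1) p2@(1,2) p3@(1,3) p4@ESC -> at (0,4): 0 [-], cum=0
Step 2: p0@(1,2) p1@(1,2) p2@(1,3) p3@ESC p4@ESC -> at (0,4): 0 [-], cum=0
Step 3: p0@(1,3) p1@(1,3) p2@ESC p3@ESC p4@ESC -> at (0,4): 0 [-], cum=0
Step 4: p0@ESC p1@ESC p2@ESC p3@ESC p4@ESC -> at (0,4): 0 [-], cum=0
Total visits = 0

Answer: 0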